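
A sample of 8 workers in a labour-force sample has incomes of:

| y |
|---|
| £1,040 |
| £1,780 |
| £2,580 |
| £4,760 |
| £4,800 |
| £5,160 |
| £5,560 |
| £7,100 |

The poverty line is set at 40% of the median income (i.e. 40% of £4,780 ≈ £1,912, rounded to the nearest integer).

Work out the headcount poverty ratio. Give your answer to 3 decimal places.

2 of the 8 workers have income below £1,912.
H = 2/8 = 0.250.

0.250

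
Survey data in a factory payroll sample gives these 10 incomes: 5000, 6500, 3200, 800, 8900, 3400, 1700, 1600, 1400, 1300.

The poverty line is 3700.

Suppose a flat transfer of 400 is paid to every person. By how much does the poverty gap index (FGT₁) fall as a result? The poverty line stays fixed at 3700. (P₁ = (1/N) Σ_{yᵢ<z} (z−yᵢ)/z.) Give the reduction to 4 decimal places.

Before: below the line — 800, 1300, 1400, 1600, 1700, 3200, 3400; poverty gap index (FGT₁) = 0.337838.
After the 400 transfer: below the line — 1200, 1700, 1800, 2000, 2100, 3600; poverty gap index (FGT₁) = 0.264865.
Reduction = 0.337838 − 0.264865 = 0.0730.

0.0730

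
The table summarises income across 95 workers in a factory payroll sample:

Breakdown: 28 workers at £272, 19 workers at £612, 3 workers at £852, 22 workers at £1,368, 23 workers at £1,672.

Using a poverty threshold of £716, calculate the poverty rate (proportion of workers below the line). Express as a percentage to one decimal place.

49.5%

47 of the 95 workers have income below £716.
H = 47/95 = 49.5%.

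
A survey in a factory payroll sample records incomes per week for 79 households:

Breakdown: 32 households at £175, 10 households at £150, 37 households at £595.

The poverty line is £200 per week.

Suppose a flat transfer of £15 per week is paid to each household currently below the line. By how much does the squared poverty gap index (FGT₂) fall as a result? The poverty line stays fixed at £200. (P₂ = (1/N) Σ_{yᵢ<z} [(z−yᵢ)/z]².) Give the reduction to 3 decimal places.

0.009

Before: below the line — 10×£150, 32×£175; squared poverty gap index (FGT₂) = 0.01424.
After the £15 transfer: below the line — 10×£165, 32×£190; squared poverty gap index (FGT₂) = 0.00489.
Reduction = 0.01424 − 0.00489 = 0.009.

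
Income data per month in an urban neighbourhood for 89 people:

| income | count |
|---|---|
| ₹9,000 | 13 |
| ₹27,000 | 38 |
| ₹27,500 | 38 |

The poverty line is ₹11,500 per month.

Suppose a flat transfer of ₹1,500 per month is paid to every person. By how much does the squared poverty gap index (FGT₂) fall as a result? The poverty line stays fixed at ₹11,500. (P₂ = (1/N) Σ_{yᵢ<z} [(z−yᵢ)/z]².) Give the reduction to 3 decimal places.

0.006

Before: below the line — 13×₹9,000; squared poverty gap index (FGT₂) = 0.00690.
After the ₹1,500 transfer: below the line — 13×₹10,500; squared poverty gap index (FGT₂) = 0.00110.
Reduction = 0.00690 − 0.00110 = 0.006.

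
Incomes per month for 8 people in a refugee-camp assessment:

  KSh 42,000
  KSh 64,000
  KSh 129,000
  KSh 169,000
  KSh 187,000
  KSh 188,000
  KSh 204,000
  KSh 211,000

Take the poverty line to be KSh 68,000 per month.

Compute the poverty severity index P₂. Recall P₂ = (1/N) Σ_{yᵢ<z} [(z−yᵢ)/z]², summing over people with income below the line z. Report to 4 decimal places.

0.0187

Below the line: KSh 42,000, KSh 64,000 (q = 2 of N = 8).
Normalized shortfalls: (68000−42000)/68000 = 0.3824; (68000−64000)/68000 = 0.0588.
Squared: 0.1462; 0.0035.
Sum = 0.149654; P₂ = 0.149654 / 8 = 0.0187.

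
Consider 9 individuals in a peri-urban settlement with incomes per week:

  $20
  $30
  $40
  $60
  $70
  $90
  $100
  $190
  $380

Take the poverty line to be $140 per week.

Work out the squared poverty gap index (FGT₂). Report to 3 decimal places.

0.294

Incomes under z: $20, $30, $40, $60, $70, $90, $100 (q = 7 of N = 9).
Relative gaps: (140−20)/140 = 0.8571; (140−30)/140 = 0.7857; (140−40)/140 = 0.7143; (140−60)/140 = 0.5714; (140−70)/140 = 0.5000; (140−90)/140 = 0.3571; (140−100)/140 = 0.2857.
Squared: 0.7347; 0.6173; 0.5102; 0.3265; 0.2500; 0.1276; 0.0816.
Sum = 2.647959; P₂ = 2.647959 / 9 = 0.294.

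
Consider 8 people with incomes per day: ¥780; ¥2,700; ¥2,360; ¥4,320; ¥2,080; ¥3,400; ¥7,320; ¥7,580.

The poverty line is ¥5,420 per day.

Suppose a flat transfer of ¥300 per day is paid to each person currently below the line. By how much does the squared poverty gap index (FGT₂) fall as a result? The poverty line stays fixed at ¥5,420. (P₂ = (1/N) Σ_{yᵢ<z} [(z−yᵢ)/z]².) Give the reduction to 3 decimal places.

0.041

Before: below the line — ¥780, ¥2,080, ¥2,360, ¥2,700, ¥3,400, ¥4,320; squared poverty gap index (FGT₂) = 0.23291.
After the ¥300 transfer: below the line — ¥1,080, ¥2,380, ¥2,660, ¥3,000, ¥3,700, ¥4,620; squared poverty gap index (FGT₂) = 0.19212.
Reduction = 0.23291 − 0.19212 = 0.041.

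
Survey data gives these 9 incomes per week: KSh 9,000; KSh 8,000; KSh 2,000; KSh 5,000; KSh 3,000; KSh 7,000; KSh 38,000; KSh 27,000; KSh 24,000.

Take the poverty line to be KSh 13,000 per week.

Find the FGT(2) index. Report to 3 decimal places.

0.238

Poor units: KSh 2,000, KSh 3,000, KSh 5,000, KSh 7,000, KSh 8,000, KSh 9,000 (q = 6 of N = 9).
Relative gaps: (13000−2000)/13000 = 0.8462; (13000−3000)/13000 = 0.7692; (13000−5000)/13000 = 0.6154; (13000−7000)/13000 = 0.4615; (13000−8000)/13000 = 0.3846; (13000−9000)/13000 = 0.3077.
Squared: 0.7160; 0.5917; 0.3787; 0.2130; 0.1479; 0.0947.
Sum = 2.142012; P₂ = 2.142012 / 9 = 0.238.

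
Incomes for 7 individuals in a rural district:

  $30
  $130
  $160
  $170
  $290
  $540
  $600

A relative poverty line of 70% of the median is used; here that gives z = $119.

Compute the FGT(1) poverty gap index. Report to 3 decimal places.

Below the line: $30 (q = 1 of N = 7).
Gap ratios (z−y)/z: (119−30)/119 = 0.7479.
Sum of shortfalls = 0.747899; P₁ averages over all N: 0.747899 / 7 = 0.107.

0.107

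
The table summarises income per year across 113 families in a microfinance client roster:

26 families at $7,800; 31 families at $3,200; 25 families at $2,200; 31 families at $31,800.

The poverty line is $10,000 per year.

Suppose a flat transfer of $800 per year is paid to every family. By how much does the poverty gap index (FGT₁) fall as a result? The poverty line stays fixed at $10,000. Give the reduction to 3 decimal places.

0.058

Before: below the line — 25×$2,200, 31×$3,200, 26×$7,800; poverty gap index (FGT₁) = 0.40973.
After the $800 transfer: below the line — 25×$3,000, 31×$4,000, 26×$8,600; poverty gap index (FGT₁) = 0.35168.
Reduction = 0.40973 − 0.35168 = 0.058.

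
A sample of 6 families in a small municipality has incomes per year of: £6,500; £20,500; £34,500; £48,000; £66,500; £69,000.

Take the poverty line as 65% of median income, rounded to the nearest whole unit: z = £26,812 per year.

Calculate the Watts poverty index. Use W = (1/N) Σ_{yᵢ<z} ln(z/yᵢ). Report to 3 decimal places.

Below z: £6,500, £20,500 (q = 2 of N = 6).
ln(z/y) terms: ln(26812/6500) = 1.4170; ln(26812/20500) = 0.2684.
W = 1.685472 / 6 = 0.281.

0.281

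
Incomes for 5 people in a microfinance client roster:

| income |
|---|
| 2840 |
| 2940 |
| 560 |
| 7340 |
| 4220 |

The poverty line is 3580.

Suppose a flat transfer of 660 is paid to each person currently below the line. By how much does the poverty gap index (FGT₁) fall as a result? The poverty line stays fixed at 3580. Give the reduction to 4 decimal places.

Before: below the line — 560, 2840, 2940; poverty gap index (FGT₁) = 0.245810.
After the 660 transfer: below the line — 1220, 3500; poverty gap index (FGT₁) = 0.136313.
Reduction = 0.245810 − 0.136313 = 0.1095.

0.1095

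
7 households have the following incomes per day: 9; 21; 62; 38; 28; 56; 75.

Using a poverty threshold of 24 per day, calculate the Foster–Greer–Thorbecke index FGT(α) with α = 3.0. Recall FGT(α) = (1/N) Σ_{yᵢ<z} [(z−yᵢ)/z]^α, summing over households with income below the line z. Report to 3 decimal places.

0.035

Incomes under z: 9, 21 (q = 2 of N = 7).
Shortfall ratios: (24−9)/24 = 0.6250; (24−21)/24 = 0.1250.
Raised to α = 3.0: 0.24414; 0.00195.
Sum = 0.246094; FGT(3.0) = 0.246094 / 7 = 0.035.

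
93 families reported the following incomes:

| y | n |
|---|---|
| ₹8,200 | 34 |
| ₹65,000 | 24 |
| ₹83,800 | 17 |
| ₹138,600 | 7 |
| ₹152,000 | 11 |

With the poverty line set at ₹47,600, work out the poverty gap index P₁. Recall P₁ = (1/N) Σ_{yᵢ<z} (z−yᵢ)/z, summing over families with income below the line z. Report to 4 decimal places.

0.3026

Incomes under z: 34×₹8,200 (q = 34 of N = 93).
Shortfall ratios: (47600−8200)/47600 = 0.8277 (×34).
Sum of shortfalls = 28.142857; P₁ averages over all N: 28.142857 / 93 = 0.3026.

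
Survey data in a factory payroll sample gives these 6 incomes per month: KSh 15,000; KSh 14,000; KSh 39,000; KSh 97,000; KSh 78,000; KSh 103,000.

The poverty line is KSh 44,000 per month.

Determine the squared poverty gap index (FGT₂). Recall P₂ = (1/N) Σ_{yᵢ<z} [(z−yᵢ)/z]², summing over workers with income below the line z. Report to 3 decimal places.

Below z: KSh 14,000, KSh 15,000, KSh 39,000 (q = 3 of N = 6).
Shortfall ratios: (44000−14000)/44000 = 0.6818; (44000−15000)/44000 = 0.6591; (44000−39000)/44000 = 0.1136.
Squared: 0.4649; 0.4344; 0.0129.
Sum = 0.912190; P₂ = 0.912190 / 6 = 0.152.

0.152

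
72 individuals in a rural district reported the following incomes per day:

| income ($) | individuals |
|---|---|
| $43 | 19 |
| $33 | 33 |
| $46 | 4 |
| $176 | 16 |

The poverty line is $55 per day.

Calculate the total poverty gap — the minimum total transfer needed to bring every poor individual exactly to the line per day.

$990

Poor units: 33×$33, 19×$43, 4×$46 (q = 56 of N = 72).
Individual gaps: 33×(55−33) = 726; 19×(55−43) = 228; 4×(55−46) = 36.
Aggregate gap = $990.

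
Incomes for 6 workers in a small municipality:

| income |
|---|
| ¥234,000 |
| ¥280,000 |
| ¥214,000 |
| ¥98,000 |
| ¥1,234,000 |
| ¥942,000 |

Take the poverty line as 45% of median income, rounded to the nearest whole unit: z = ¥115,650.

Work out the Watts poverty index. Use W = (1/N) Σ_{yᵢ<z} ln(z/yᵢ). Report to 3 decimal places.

Below the line: ¥98,000 (q = 1 of N = 6).
Log gaps: ln(115650/98000) = 0.1656.
W = 0.165601 / 6 = 0.028.

0.028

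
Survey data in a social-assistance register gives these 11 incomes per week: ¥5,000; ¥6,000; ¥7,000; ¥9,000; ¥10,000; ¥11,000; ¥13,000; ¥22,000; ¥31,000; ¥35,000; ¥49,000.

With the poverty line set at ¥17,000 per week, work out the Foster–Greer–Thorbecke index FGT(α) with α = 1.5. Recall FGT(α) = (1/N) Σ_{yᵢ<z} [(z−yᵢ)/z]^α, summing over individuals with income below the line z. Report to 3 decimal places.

0.225

Below z: ¥5,000, ¥6,000, ¥7,000, ¥9,000, ¥10,000, ¥11,000, ¥13,000 (q = 7 of N = 11).
Relative gaps: (17000−5000)/17000 = 0.7059; (17000−6000)/17000 = 0.6471; (17000−7000)/17000 = 0.5882; (17000−9000)/17000 = 0.4706; (17000−10000)/17000 = 0.4118; (17000−11000)/17000 = 0.3529; (17000−13000)/17000 = 0.2353.
Raised to α = 1.5: 0.59306; 0.52049; 0.45116; 0.32282; 0.26422; 0.20968; 0.11413.
Sum = 2.475568; FGT(1.5) = 2.475568 / 11 = 0.225.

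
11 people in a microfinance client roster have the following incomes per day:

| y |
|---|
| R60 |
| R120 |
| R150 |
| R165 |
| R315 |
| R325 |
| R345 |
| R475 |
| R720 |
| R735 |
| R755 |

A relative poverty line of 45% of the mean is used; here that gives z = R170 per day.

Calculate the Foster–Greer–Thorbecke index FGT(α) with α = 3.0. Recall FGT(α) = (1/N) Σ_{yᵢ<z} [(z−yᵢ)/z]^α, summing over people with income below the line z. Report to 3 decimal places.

0.027

Incomes under z: R60, R120, R150, R165 (q = 4 of N = 11).
Relative gaps: (170−60)/170 = 0.6471; (170−120)/170 = 0.2941; (170−150)/170 = 0.1176; (170−165)/170 = 0.0294.
Raised to α = 3.0: 0.27091; 0.02544; 0.00163; 0.00003.
Sum = 0.298010; FGT(3.0) = 0.298010 / 11 = 0.027.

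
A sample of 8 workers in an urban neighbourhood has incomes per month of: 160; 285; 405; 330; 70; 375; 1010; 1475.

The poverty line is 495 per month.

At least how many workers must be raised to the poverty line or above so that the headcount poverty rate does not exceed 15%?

5

6 of the 8 workers are poor, so H = 6/8 = 0.750.
A headcount ratio of at most 15% allows at most ⌊0.15 × 8⌋ = 1 poor workers.
So at least 6 − 1 = 5 must be lifted.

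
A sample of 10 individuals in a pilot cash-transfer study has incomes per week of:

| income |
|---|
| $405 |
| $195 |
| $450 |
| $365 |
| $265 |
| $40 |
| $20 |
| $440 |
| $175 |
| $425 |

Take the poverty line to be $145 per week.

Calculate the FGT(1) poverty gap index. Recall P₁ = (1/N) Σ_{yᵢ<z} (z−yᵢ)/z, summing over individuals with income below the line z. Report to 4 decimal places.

Below z: $20, $40 (q = 2 of N = 10).
Gap ratios (z−y)/z: (145−20)/145 = 0.8621; (145−40)/145 = 0.7241.
Σ = 1.586207. Dividing by the full population N = 10 gives P₁ = 0.1586.

0.1586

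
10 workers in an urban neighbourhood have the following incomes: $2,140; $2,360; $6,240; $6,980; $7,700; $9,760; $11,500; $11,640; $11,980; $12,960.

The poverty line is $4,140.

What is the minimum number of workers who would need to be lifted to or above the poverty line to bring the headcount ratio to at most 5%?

Currently q = 2 of N = 10 are below the line (H = 0.200).
A headcount ratio of at most 5% allows at most ⌊0.05 × 10⌋ = 0 poor workers.
So at least 2 − 0 = 2 must be lifted.

2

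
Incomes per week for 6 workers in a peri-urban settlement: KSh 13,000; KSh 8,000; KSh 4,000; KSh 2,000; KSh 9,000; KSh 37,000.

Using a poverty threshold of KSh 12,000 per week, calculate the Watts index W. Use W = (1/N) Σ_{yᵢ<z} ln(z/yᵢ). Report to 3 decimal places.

Below the line: KSh 2,000, KSh 4,000, KSh 8,000, KSh 9,000 (q = 4 of N = 6).
ln(z/y) terms: ln(12000/2000) = 1.7918; ln(12000/4000) = 1.0986; ln(12000/8000) = 0.4055; ln(12000/9000) = 0.2877.
W = 3.583519 / 6 = 0.597.

0.597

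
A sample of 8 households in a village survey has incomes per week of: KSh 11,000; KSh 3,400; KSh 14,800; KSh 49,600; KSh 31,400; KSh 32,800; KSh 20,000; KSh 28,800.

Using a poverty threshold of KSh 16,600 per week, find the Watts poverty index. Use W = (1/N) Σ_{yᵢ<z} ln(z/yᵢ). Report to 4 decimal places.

0.2640

Poor units: KSh 3,400, KSh 11,000, KSh 14,800 (q = 3 of N = 8).
ln(z/y) terms: ln(16600/3400) = 1.5856; ln(16600/11000) = 0.4115; ln(16600/14800) = 0.1148.
W = 2.111910 / 8 = 0.2640.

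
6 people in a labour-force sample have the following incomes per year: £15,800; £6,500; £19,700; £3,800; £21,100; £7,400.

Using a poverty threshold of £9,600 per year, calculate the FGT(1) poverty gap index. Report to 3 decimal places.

Below the line: £3,800, £6,500, £7,400 (q = 3 of N = 6).
Normalized shortfalls: (9600−3800)/9600 = 0.6042; (9600−6500)/9600 = 0.3229; (9600−7400)/9600 = 0.2292.
Sum of shortfalls = 1.156250; P₁ averages over all N: 1.156250 / 6 = 0.193.

0.193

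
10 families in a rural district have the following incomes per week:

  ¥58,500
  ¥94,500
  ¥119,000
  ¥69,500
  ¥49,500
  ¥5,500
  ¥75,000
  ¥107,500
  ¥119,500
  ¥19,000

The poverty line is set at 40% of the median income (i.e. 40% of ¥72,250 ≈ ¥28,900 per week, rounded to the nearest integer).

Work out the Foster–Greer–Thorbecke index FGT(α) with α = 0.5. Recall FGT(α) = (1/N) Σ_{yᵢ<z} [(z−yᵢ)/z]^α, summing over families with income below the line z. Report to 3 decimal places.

0.149

Incomes under z: ¥5,500, ¥19,000 (q = 2 of N = 10).
Gap ratios (z−y)/z: (28900−5500)/28900 = 0.8097; (28900−19000)/28900 = 0.3426.
Raised to α = 0.5: 0.89983; 0.58529.
Sum = 1.485114; FGT(0.5) = 1.485114 / 10 = 0.149.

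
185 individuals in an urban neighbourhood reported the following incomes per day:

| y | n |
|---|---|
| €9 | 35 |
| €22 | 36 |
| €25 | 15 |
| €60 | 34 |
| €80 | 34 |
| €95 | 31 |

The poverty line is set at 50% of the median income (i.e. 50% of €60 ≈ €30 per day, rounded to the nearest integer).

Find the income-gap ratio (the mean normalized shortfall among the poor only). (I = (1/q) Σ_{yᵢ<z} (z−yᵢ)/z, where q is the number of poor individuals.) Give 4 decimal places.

Below the line: 35×€9, 36×€22, 15×€25 (q = 86 of N = 185).
Relative gaps: 0.7000 (×35), 0.2667 (×36), 0.1667 (×15); sum = 36.600000.
I averages over the q = 86 poor units only: 36.600000 / 86 = 0.4256.

0.4256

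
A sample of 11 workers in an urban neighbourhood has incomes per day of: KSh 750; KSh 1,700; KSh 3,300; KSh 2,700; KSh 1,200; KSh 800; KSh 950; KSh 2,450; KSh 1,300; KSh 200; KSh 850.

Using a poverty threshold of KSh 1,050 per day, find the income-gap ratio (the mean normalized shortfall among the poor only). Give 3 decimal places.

0.324

Poor units: KSh 200, KSh 750, KSh 800, KSh 850, KSh 950 (q = 5 of N = 11).
Shortfall ratios (z−y)/z: 0.8095, 0.2857, 0.2381, 0.1905, 0.0952; sum = 1.619048.
I averages over the q = 5 poor units only: 1.619048 / 5 = 0.324.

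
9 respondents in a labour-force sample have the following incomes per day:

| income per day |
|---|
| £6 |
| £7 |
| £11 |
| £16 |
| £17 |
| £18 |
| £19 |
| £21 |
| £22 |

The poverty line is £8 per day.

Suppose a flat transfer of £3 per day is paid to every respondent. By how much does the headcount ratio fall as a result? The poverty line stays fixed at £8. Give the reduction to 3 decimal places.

Before: below the line — £6, £7; headcount ratio = 0.22222.
After the £3 transfer: below the line — none; headcount ratio = 0.00000.
Reduction = 0.22222 − 0.00000 = 0.222.

0.222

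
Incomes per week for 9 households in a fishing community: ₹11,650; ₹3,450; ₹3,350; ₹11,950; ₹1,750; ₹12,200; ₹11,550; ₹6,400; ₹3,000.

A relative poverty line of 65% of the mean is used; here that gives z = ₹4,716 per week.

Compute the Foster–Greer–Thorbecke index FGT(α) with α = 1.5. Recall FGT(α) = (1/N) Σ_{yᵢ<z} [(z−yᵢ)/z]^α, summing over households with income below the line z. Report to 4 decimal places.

Below z: ₹1,750, ₹3,000, ₹3,350, ₹3,450 (q = 4 of N = 9).
Normalized shortfalls: (4716−1750)/4716 = 0.6289; (4716−3000)/4716 = 0.3639; (4716−3350)/4716 = 0.2897; (4716−3450)/4716 = 0.2684.
Raised to α = 1.5: 0.49877; 0.21949; 0.15589; 0.13909.
Sum = 1.013232; FGT(1.5) = 1.013232 / 9 = 0.1126.

0.1126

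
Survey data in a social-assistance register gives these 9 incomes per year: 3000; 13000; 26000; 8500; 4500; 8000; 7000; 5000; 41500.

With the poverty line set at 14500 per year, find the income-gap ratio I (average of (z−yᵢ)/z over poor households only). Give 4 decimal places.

0.5172

Poor units: 3000, 4500, 5000, 7000, 8000, 8500, 13000 (q = 7 of N = 9).
Shortfall ratios (z−y)/z: 0.7931, 0.6897, 0.6552, 0.5172, 0.4483, 0.4138, 0.1034; sum = 3.620690.
The income-gap ratio divides by q (the poor only): 3.620690 / 7 = 0.5172.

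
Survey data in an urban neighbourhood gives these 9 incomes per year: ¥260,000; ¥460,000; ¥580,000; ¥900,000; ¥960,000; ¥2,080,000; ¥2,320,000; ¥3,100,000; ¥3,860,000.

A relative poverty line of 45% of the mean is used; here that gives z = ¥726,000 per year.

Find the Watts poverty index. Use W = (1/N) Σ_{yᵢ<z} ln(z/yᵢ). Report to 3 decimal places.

Incomes under z: ¥260,000, ¥460,000, ¥580,000 (q = 3 of N = 9).
Log gaps: ln(726000/260000) = 1.0269; ln(726000/460000) = 0.4563; ln(726000/580000) = 0.2245.
W = 1.707714 / 9 = 0.190.

0.190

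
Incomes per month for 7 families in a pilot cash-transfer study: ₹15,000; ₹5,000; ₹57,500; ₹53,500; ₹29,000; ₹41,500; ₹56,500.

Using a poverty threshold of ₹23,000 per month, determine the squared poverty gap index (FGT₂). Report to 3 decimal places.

0.105

Poor units: ₹5,000, ₹15,000 (q = 2 of N = 7).
Shortfall ratios: (23000−5000)/23000 = 0.7826; (23000−15000)/23000 = 0.3478.
Squared: 0.6125; 0.1210.
Sum = 0.733459; P₂ = 0.733459 / 7 = 0.105.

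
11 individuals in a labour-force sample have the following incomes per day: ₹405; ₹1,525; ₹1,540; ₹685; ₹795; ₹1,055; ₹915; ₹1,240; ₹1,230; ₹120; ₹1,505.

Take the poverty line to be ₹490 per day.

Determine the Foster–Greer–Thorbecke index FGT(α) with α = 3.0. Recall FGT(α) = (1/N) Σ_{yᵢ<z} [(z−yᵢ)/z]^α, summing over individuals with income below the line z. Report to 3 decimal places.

Below the line: ₹120, ₹405 (q = 2 of N = 11).
Normalized shortfalls: (490−120)/490 = 0.7551; (490−405)/490 = 0.1735.
Raised to α = 3.0: 0.43054; 0.00522.
Sum = 0.435763; FGT(3.0) = 0.435763 / 11 = 0.040.

0.040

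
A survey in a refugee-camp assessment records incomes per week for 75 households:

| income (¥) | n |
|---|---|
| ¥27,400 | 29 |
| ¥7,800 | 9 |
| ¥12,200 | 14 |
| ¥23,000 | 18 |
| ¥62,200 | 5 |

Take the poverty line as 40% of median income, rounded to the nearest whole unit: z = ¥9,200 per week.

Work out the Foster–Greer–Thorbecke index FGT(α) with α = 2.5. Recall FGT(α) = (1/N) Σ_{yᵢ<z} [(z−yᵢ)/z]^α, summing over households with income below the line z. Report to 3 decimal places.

0.001

Incomes under z: 9×¥7,800 (q = 9 of N = 75).
Shortfall ratios: (9200−7800)/9200 = 0.1522 (×9).
Raised to α = 2.5: 0.00903 (×9).
Sum = 0.081300; FGT(2.5) = 0.081300 / 75 = 0.001.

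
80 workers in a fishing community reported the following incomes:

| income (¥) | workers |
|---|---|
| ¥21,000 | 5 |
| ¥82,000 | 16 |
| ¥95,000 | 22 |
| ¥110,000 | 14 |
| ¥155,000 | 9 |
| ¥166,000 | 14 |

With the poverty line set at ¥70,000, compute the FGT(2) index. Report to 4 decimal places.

Below the line: 5×¥21,000 (q = 5 of N = 80).
Relative gaps: (70000−21000)/70000 = 0.7000 (×5).
Squared: 0.4900 (×5).
Sum = 2.450000; P₂ = 2.450000 / 80 = 0.0306.

0.0306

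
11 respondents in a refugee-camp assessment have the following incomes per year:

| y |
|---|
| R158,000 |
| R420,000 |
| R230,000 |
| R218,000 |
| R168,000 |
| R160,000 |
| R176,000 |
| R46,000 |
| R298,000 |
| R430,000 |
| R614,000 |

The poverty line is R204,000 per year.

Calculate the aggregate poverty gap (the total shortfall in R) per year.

Incomes under z: R46,000, R158,000, R160,000, R168,000, R176,000 (q = 5 of N = 11).
Individual gaps: 204000−46000 = 158000; 204000−158000 = 46000; 204000−160000 = 44000; 204000−168000 = 36000; 204000−176000 = 28000.
Aggregate gap = R312,000.

R312,000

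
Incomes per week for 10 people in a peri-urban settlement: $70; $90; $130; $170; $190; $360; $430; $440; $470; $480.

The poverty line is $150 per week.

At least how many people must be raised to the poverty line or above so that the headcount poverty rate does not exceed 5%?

3

3 of the 10 people are poor, so H = 3/10 = 0.300.
A headcount ratio of at most 5% allows at most ⌊0.05 × 10⌋ = 0 poor people.
So at least 3 − 0 = 3 must be lifted.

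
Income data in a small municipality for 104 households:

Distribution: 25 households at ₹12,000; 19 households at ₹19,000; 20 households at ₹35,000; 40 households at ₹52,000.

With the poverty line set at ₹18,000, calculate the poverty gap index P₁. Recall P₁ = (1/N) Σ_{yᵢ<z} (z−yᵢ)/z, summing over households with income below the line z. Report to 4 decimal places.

Incomes under z: 25×₹12,000 (q = 25 of N = 104).
Normalized shortfalls: (18000−12000)/18000 = 0.3333 (×25).
Sum of shortfalls = 8.333333; P₁ averages over all N: 8.333333 / 104 = 0.0801.

0.0801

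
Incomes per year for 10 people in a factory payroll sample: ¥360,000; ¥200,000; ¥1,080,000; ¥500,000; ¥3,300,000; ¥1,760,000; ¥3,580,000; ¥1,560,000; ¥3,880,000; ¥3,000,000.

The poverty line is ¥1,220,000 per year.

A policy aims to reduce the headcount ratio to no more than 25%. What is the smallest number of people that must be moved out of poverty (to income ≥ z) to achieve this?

4 of the 10 people are poor, so H = 4/10 = 0.400.
A headcount ratio of at most 25% allows at most ⌊0.25 × 10⌋ = 2 poor people.
So at least 4 − 2 = 2 must be lifted.

2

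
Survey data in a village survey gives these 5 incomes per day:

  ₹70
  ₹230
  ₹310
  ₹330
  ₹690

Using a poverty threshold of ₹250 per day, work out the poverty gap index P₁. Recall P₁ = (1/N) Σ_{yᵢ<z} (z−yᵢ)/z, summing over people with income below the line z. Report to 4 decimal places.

0.1600

Below z: ₹70, ₹230 (q = 2 of N = 5).
Shortfall ratios: (250−70)/250 = 0.7200; (250−230)/250 = 0.0800.
Sum of shortfalls = 0.800000; P₁ averages over all N: 0.800000 / 5 = 0.1600.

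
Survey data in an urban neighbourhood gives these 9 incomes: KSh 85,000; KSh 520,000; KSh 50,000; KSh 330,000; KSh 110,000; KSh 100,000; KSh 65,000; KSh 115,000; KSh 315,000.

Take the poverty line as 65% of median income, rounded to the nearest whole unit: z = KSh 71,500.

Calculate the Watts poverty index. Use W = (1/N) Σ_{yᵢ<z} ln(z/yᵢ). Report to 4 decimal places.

Poor units: KSh 50,000, KSh 65,000 (q = 2 of N = 9).
ln(z/y) terms: ln(71500/50000) = 0.3577; ln(71500/65000) = 0.0953.
W = 0.452985 / 9 = 0.0503.

0.0503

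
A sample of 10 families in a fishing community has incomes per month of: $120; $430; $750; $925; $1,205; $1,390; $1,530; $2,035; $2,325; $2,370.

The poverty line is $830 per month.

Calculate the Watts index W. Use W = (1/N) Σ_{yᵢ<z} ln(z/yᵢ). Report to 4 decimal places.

Incomes under z: $120, $430, $750 (q = 3 of N = 10).
ln(z/y) terms: ln(830/120) = 1.9339; ln(830/430) = 0.6576; ln(830/750) = 0.1014.
W = 2.692927 / 10 = 0.2693.

0.2693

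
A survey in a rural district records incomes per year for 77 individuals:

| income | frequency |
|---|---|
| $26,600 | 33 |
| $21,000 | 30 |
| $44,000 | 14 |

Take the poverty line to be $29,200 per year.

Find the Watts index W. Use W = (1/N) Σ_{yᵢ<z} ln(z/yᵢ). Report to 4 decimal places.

0.1684

Incomes under z: 30×$21,000, 33×$26,600 (q = 63 of N = 77).
Log shortfalls: ln(29200/21000) = 0.3296 (×30); ln(29200/26600) = 0.0933 (×33).
W = 12.966885 / 77 = 0.1684.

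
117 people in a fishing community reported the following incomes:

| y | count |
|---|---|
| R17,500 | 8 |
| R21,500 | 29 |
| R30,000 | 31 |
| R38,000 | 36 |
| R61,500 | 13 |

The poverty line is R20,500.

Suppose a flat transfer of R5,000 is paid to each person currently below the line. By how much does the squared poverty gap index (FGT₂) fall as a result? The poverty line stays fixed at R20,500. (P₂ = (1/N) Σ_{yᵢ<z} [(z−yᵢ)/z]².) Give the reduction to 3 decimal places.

Before: below the line — 8×R17,500; squared poverty gap index (FGT₂) = 0.00146.
After the R5,000 transfer: below the line — none; squared poverty gap index (FGT₂) = 0.00000.
Reduction = 0.00146 − 0.00000 = 0.001.

0.001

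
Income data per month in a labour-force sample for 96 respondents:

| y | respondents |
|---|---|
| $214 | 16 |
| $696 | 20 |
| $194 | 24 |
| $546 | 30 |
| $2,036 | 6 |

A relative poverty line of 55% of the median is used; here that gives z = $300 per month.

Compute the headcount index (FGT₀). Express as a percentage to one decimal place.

41.7%

40 of the 96 respondents have income below $300.
H = 40/96 = 41.7%.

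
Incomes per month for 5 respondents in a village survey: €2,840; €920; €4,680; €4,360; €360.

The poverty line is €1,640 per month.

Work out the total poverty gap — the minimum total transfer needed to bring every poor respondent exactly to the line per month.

€2,000

Below z: €360, €920 (q = 2 of N = 5).
Individual gaps: 1640−360 = 1280; 1640−920 = 720.
Aggregate gap = €2,000.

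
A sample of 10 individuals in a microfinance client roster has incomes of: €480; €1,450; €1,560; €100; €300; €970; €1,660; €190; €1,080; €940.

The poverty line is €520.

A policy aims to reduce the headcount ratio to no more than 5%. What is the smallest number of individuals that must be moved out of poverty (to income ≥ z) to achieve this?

4 of the 10 individuals are poor, so H = 4/10 = 0.400.
A headcount ratio of at most 5% allows at most ⌊0.05 × 10⌋ = 0 poor individuals.
So at least 4 − 0 = 4 must be lifted.

4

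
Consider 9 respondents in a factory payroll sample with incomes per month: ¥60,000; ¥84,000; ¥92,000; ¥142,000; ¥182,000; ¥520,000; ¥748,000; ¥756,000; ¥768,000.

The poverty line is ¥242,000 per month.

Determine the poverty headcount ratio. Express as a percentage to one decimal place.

5 of the 9 respondents have income below ¥242,000.
H = 5/9 = 55.6%.

55.6%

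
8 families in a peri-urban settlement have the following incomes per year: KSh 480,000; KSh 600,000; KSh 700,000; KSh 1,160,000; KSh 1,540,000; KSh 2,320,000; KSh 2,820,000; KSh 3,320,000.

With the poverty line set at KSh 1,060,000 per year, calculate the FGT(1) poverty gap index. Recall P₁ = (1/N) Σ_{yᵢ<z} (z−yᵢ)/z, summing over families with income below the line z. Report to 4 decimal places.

0.1651

Incomes under z: KSh 480,000, KSh 600,000, KSh 700,000 (q = 3 of N = 8).
Relative gaps: (1060000−480000)/1060000 = 0.5472; (1060000−600000)/1060000 = 0.4340; (1060000−700000)/1060000 = 0.3396.
Σ = 1.320755. Dividing by the full population N = 8 gives P₁ = 0.1651.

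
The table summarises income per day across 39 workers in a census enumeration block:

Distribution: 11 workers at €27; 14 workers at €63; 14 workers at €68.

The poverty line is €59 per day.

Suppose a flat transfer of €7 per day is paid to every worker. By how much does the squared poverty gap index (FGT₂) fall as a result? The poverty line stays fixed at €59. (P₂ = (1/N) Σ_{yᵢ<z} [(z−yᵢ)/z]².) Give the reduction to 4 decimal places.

0.0323

Before: below the line — 11×€27; squared poverty gap index (FGT₂) = 0.082971.
After the €7 transfer: below the line — 11×€34; squared poverty gap index (FGT₂) = 0.050641.
Reduction = 0.082971 − 0.050641 = 0.0323.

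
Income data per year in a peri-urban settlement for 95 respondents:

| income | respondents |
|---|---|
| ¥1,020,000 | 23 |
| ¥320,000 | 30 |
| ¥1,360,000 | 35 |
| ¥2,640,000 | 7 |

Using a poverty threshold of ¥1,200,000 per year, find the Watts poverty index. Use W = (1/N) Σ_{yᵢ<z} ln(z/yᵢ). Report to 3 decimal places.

Poor units: 30×¥320,000, 23×¥1,020,000 (q = 53 of N = 95).
Log gaps: ln(1200000/320000) = 1.3218 (×30); ln(1200000/1020000) = 0.1625 (×23).
W = 43.390611 / 95 = 0.457.

0.457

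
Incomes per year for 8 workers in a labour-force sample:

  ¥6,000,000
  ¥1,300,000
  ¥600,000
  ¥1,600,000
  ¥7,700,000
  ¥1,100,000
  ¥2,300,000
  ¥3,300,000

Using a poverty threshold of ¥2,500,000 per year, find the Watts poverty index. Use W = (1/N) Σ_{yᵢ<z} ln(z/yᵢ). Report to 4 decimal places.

Poor units: ¥600,000, ¥1,100,000, ¥1,300,000, ¥1,600,000, ¥2,300,000 (q = 5 of N = 8).
Log gaps: ln(2500000/600000) = 1.4271; ln(2500000/1100000) = 0.8210; ln(2500000/1300000) = 0.6539; ln(2500000/1600000) = 0.4463; ln(2500000/2300000) = 0.0834.
W = 3.431692 / 8 = 0.4290.

0.4290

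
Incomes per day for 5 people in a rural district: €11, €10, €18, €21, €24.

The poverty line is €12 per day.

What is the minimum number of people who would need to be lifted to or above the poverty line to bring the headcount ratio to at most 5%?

Currently q = 2 of N = 5 are below the line (H = 0.400).
A headcount ratio of at most 5% allows at most ⌊0.05 × 5⌋ = 0 poor people.
So at least 2 − 0 = 2 must be lifted.

2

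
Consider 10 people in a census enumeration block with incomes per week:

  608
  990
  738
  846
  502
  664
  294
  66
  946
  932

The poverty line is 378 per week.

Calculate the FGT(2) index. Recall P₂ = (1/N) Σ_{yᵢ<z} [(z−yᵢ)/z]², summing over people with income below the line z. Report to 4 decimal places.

0.0731

Below z: 66, 294 (q = 2 of N = 10).
Shortfall ratios: (378−66)/378 = 0.8254; (378−294)/378 = 0.2222.
Squared: 0.6813; 0.0494.
Sum = 0.730663; P₂ = 0.730663 / 10 = 0.0731.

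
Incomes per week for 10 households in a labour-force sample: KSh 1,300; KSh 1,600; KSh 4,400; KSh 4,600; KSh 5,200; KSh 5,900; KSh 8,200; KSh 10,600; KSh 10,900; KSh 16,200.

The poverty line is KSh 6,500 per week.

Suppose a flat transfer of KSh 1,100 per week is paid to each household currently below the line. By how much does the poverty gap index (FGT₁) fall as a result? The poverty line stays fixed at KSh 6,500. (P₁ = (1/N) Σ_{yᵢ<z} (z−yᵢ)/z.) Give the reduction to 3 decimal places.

0.094

Before: below the line — KSh 1,300, KSh 1,600, KSh 4,400, KSh 4,600, KSh 5,200, KSh 5,900; poverty gap index (FGT₁) = 0.24615.
After the KSh 1,100 transfer: below the line — KSh 2,400, KSh 2,700, KSh 5,500, KSh 5,700, KSh 6,300; poverty gap index (FGT₁) = 0.15231.
Reduction = 0.24615 − 0.15231 = 0.094.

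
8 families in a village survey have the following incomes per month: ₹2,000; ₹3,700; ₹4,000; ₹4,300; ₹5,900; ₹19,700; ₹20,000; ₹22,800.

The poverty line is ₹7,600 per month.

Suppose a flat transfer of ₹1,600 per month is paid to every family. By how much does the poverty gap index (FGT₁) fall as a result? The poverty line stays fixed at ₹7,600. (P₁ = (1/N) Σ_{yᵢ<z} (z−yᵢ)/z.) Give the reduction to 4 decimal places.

Before: below the line — ₹2,000, ₹3,700, ₹4,000, ₹4,300, ₹5,900; poverty gap index (FGT₁) = 0.297697.
After the ₹1,600 transfer: below the line — ₹3,600, ₹5,300, ₹5,600, ₹5,900, ₹7,500; poverty gap index (FGT₁) = 0.166118.
Reduction = 0.297697 − 0.166118 = 0.1316.

0.1316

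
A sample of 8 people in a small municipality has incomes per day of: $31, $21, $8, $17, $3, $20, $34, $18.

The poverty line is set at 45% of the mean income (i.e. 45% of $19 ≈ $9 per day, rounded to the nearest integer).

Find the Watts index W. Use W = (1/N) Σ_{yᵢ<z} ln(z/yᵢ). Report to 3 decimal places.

Below z: $3, $8 (q = 2 of N = 8).
Log gaps: ln(9/3) = 1.0986; ln(9/8) = 0.1178.
W = 1.216395 / 8 = 0.152.

0.152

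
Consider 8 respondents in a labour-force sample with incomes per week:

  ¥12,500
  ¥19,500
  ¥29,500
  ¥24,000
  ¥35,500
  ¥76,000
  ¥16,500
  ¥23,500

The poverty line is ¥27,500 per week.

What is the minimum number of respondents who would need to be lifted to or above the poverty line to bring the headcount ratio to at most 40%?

2

Currently q = 5 of N = 8 are below the line (H = 0.625).
A headcount ratio of at most 40% allows at most ⌊0.40 × 8⌋ = 3 poor respondents.
So at least 5 − 3 = 2 must be lifted.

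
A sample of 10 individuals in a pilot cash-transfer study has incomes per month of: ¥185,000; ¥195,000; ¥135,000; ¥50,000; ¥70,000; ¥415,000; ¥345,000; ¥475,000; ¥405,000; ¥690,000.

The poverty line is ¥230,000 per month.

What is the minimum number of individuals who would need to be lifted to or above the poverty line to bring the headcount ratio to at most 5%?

Currently q = 5 of N = 10 are below the line (H = 0.500).
A headcount ratio of at most 5% allows at most ⌊0.05 × 10⌋ = 0 poor individuals.
So at least 5 − 0 = 5 must be lifted.

5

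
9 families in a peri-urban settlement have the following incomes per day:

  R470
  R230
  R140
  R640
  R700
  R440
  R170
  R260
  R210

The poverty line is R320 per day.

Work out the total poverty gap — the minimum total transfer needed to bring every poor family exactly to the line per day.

Incomes under z: R140, R170, R210, R230, R260 (q = 5 of N = 9).
Individual gaps: 320−140 = 180; 320−170 = 150; 320−210 = 110; 320−230 = 90; 320−260 = 60.
Aggregate gap = R590.

R590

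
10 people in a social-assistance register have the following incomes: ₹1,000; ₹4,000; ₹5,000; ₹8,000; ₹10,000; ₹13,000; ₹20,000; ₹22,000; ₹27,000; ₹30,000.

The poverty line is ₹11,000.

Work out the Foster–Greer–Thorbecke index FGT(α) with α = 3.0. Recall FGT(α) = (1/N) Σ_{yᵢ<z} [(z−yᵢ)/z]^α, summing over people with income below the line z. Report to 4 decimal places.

Below z: ₹1,000, ₹4,000, ₹5,000, ₹8,000, ₹10,000 (q = 5 of N = 10).
Relative gaps: (11000−1000)/11000 = 0.9091; (11000−4000)/11000 = 0.6364; (11000−5000)/11000 = 0.5455; (11000−8000)/11000 = 0.2727; (11000−10000)/11000 = 0.0909.
Raised to α = 3.0: 0.75131; 0.25770; 0.16228; 0.02029; 0.00075.
Sum = 1.192337; FGT(3.0) = 1.192337 / 10 = 0.1192.

0.1192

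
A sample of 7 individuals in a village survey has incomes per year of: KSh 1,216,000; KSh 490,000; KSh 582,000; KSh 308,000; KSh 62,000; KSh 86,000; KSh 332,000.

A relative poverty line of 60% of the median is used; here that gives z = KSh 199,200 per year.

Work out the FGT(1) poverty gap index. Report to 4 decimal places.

Incomes under z: KSh 62,000, KSh 86,000 (q = 2 of N = 7).
Relative gaps: (199200−62000)/199200 = 0.6888; (199200−86000)/199200 = 0.5683.
Σ = 1.257028. Dividing by the full population N = 7 gives P₁ = 0.1796.

0.1796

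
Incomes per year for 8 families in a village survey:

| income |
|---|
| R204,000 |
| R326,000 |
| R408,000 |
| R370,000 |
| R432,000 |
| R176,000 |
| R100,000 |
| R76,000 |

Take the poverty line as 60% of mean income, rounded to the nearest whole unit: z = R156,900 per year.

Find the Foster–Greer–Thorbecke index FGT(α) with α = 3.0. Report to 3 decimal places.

Below z: R76,000, R100,000 (q = 2 of N = 8).
Normalized shortfalls: (156900−76000)/156900 = 0.5156; (156900−100000)/156900 = 0.3627.
Raised to α = 3.0: 0.13708; 0.04769.
Sum = 0.184775; FGT(3.0) = 0.184775 / 8 = 0.023.

0.023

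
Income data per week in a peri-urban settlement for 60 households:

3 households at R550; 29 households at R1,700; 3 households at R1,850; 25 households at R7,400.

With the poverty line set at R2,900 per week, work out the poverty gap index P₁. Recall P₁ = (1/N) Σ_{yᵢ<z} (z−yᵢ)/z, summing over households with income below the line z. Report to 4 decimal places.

Below the line: 3×R550, 29×R1,700, 3×R1,850 (q = 35 of N = 60).
Normalized shortfalls: (2900−550)/2900 = 0.8103 (×3); (2900−1700)/2900 = 0.4138 (×29); (2900−1850)/2900 = 0.3621 (×3).
Sum of shortfalls = 15.517241; P₁ averages over all N: 15.517241 / 60 = 0.2586.

0.2586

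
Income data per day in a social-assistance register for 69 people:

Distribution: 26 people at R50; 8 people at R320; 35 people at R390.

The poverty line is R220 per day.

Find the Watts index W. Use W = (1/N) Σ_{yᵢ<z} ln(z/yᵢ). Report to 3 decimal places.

Below z: 26×R50 (q = 26 of N = 69).
Log gaps: ln(220/50) = 1.4816 (×26).
W = 38.521718 / 69 = 0.558.

0.558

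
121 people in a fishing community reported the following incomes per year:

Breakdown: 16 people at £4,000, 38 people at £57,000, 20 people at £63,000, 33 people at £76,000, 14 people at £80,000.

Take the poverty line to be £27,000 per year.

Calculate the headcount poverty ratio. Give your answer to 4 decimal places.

16 of the 121 people have income below £27,000.
H = 16/121 = 0.1322.

0.1322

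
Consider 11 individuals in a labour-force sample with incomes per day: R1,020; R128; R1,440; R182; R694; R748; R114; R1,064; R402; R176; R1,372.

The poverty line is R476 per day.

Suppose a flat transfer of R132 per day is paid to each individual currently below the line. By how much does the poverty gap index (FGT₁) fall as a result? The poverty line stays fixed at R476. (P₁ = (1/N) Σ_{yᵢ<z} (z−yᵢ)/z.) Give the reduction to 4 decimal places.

0.1150

Before: below the line — R114, R128, R176, R182, R402; poverty gap index (FGT₁) = 0.263178.
After the R132 transfer: below the line — R246, R260, R308, R314; poverty gap index (FGT₁) = 0.148205.
Reduction = 0.263178 − 0.148205 = 0.1150.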